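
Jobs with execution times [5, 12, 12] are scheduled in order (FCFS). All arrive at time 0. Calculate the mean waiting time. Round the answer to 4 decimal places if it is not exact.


FCFS order (as given): [5, 12, 12]
Waiting times:
  Job 1: wait = 0
  Job 2: wait = 5
  Job 3: wait = 17
Sum of waiting times = 22
Average waiting time = 22/3 = 7.3333

7.3333


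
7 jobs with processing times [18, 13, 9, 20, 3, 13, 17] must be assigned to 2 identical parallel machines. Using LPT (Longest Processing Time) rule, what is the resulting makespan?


Sort jobs in decreasing order (LPT): [20, 18, 17, 13, 13, 9, 3]
Assign each job to the least loaded machine:
  Machine 1: jobs [20, 13, 13], load = 46
  Machine 2: jobs [18, 17, 9, 3], load = 47
Makespan = max load = 47

47


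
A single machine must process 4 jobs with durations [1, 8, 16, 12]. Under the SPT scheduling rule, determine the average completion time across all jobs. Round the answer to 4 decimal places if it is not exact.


Sort jobs by processing time (SPT order): [1, 8, 12, 16]
Compute completion times sequentially:
  Job 1: processing = 1, completes at 1
  Job 2: processing = 8, completes at 9
  Job 3: processing = 12, completes at 21
  Job 4: processing = 16, completes at 37
Sum of completion times = 68
Average completion time = 68/4 = 17.0

17.0


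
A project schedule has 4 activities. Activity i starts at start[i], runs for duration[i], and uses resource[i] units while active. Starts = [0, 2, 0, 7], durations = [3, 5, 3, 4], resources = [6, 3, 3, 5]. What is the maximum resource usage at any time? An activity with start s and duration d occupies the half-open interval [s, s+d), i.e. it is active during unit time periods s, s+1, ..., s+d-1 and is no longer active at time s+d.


Each activity i is active on [start_i, start_i + duration_i).
Compute total resource usage per time slot:
  t=0: active resources = [6, 3], total = 9
  t=1: active resources = [6, 3], total = 9
  t=2: active resources = [6, 3, 3], total = 12
  t=3: active resources = [3], total = 3
  t=4: active resources = [3], total = 3
  t=5: active resources = [3], total = 3
  t=6: active resources = [3], total = 3
  t=7: active resources = [5], total = 5
  t=8: active resources = [5], total = 5
  t=9: active resources = [5], total = 5
  t=10: active resources = [5], total = 5
Peak resource demand = 12

12


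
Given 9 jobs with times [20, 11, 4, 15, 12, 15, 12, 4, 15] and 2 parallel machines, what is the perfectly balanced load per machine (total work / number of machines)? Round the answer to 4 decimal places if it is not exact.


Total processing time = 20 + 11 + 4 + 15 + 12 + 15 + 12 + 4 + 15 = 108
Number of machines = 2
Ideal balanced load = 108 / 2 = 54.0

54.0


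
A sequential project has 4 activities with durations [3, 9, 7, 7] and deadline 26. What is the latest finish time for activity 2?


LF(activity 2) = deadline - sum of successor durations
Successors: activities 3 through 4 with durations [7, 7]
Sum of successor durations = 14
LF = 26 - 14 = 12

12


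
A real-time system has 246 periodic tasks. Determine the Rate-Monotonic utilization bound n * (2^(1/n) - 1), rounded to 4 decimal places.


Compute 2^(1/246) = 1.0028216448
Subtract 1: 1.0028216448 - 1 = 0.0028216448
Multiply by n: 246 * 0.0028216448 = 0.6941246208
Round to 4 dp: 0.6941

0.6941


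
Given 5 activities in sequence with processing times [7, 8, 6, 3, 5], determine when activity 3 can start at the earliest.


Activity 3 starts after activities 1 through 2 complete.
Predecessor durations: [7, 8]
ES = 7 + 8 = 15

15


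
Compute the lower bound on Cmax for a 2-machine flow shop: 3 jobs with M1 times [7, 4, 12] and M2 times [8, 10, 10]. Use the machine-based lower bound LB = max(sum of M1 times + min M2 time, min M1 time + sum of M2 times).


LB1 = sum(M1 times) + min(M2 times) = 23 + 8 = 31
LB2 = min(M1 times) + sum(M2 times) = 4 + 28 = 32
Lower bound = max(LB1, LB2) = max(31, 32) = 32

32


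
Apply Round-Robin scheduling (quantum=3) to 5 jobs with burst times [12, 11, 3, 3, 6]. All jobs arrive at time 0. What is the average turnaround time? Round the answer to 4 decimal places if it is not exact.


Time quantum = 3
Execution trace:
  J1 runs 3 units, time = 3
  J2 runs 3 units, time = 6
  J3 runs 3 units, time = 9
  J4 runs 3 units, time = 12
  J5 runs 3 units, time = 15
  J1 runs 3 units, time = 18
  J2 runs 3 units, time = 21
  J5 runs 3 units, time = 24
  J1 runs 3 units, time = 27
  J2 runs 3 units, time = 30
  J1 runs 3 units, time = 33
  J2 runs 2 units, time = 35
Finish times: [33, 35, 9, 12, 24]
Average turnaround = 113/5 = 22.6

22.6


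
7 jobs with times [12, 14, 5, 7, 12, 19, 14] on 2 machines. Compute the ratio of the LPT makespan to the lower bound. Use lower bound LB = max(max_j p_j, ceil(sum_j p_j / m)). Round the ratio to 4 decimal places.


LPT order: [19, 14, 14, 12, 12, 7, 5]
Machine loads after assignment: [43, 40]
LPT makespan = 43
Lower bound = max(max_job, ceil(total/2)) = max(19, 42) = 42
Ratio = 43 / 42 = 1.0238

1.0238


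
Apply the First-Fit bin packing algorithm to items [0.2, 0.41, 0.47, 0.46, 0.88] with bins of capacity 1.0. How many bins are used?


Place items sequentially using First-Fit:
  Item 0.2 -> new Bin 1
  Item 0.41 -> Bin 1 (now 0.61)
  Item 0.47 -> new Bin 2
  Item 0.46 -> Bin 2 (now 0.93)
  Item 0.88 -> new Bin 3
Total bins used = 3

3


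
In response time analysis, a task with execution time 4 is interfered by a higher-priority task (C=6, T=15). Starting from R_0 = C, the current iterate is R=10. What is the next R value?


R_next = C + ceil(R_prev / T_hp) * C_hp
ceil(10 / 15) = ceil(0.6667) = 1
Interference = 1 * 6 = 6
R_next = 4 + 6 = 10
R_next = R_prev, so the iteration has converged (response time = 10).

10


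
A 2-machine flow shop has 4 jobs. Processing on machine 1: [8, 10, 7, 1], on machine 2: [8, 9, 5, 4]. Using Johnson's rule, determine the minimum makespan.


Apply Johnson's rule:
  Group 1 (a <= b): [(4, 1, 4), (1, 8, 8)]
  Group 2 (a > b): [(2, 10, 9), (3, 7, 5)]
Optimal job order: [4, 1, 2, 3]
Schedule:
  Job 4: M1 done at 1, M2 done at 5
  Job 1: M1 done at 9, M2 done at 17
  Job 2: M1 done at 19, M2 done at 28
  Job 3: M1 done at 26, M2 done at 33
Makespan = 33

33


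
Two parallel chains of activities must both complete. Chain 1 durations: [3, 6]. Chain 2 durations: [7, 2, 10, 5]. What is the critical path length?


Path A total = 3 + 6 = 9
Path B total = 7 + 2 + 10 + 5 = 24
Critical path = longest path = max(9, 24) = 24

24


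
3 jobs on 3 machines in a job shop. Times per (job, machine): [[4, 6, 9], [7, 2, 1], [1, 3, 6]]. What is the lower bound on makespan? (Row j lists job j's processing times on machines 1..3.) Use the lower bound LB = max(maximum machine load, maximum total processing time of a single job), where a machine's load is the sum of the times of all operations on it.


Machine loads:
  Machine 1: 4 + 7 + 1 = 12
  Machine 2: 6 + 2 + 3 = 11
  Machine 3: 9 + 1 + 6 = 16
Max machine load = 16
Job totals:
  Job 1: 19
  Job 2: 10
  Job 3: 10
Max job total = 19
Lower bound = max(16, 19) = 19

19


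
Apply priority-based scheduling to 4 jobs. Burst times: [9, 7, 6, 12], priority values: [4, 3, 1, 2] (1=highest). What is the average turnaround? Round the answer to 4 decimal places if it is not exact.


Sort by priority (ascending = highest first):
Order: [(1, 6), (2, 12), (3, 7), (4, 9)]
Completion times:
  Priority 1, burst=6, C=6
  Priority 2, burst=12, C=18
  Priority 3, burst=7, C=25
  Priority 4, burst=9, C=34
Average turnaround = 83/4 = 20.75

20.75


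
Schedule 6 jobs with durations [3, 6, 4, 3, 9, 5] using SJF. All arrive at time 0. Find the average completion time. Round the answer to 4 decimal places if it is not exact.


SJF order (ascending): [3, 3, 4, 5, 6, 9]
Completion times:
  Job 1: burst=3, C=3
  Job 2: burst=3, C=6
  Job 3: burst=4, C=10
  Job 4: burst=5, C=15
  Job 5: burst=6, C=21
  Job 6: burst=9, C=30
Average completion = 85/6 = 14.1667

14.1667


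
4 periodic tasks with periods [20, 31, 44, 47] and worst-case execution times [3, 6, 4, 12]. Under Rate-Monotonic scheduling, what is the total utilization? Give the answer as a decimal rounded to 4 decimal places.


Compute individual utilizations (exact fractions):
  Task 1: C/T = 3/20 (approx. 0.15)
  Task 2: C/T = 6/31 (approx. 0.1935)
  Task 3: C/T = 4/44 = 1/11 (approx. 0.0909)
  Task 4: C/T = 12/47 (approx. 0.2553)
Total utilization U = 3/20 + 6/31 + 1/11 + 12/47 = 221101/320540
Rounded to 4 decimal places: U = 0.6898
RM (Liu & Layland) bound for 4 tasks = 0.756828; compare with U = 221101/320540 (approx. 0.689777)
U <= bound, so schedulable by RM sufficient condition.

0.6898


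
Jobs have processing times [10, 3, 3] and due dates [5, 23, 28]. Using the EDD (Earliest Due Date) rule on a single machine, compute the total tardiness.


Sort by due date (EDD order): [(10, 5), (3, 23), (3, 28)]
Compute completion times and tardiness:
  Job 1: p=10, d=5, C=10, tardiness=max(0,10-5)=5
  Job 2: p=3, d=23, C=13, tardiness=max(0,13-23)=0
  Job 3: p=3, d=28, C=16, tardiness=max(0,16-28)=0
Total tardiness = 5

5


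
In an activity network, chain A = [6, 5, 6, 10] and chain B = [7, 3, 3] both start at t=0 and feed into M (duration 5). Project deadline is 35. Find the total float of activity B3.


Forward pass: ES(B3) = sum of predecessors on chain B = 10
EF = ES + duration = 10 + 3 = 13
Backward pass: LF(M) = deadline = 35; LS(M) = 35 - 5 = 30
LF(B3) = LS(M) - sum(successors on chain B) = 30 - 0 = 30
LS = LF - duration = 30 - 3 = 27
Total float = LS - ES = 27 - 10 = 17

17


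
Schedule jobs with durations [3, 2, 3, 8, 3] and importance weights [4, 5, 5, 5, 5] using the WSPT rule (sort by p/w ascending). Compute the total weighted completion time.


Compute p/w ratios and sort ascending (WSPT): [(2, 5), (3, 5), (3, 5), (3, 4), (8, 5)]
Compute weighted completion times:
  Job (p=2,w=5): C=2, w*C=5*2=10
  Job (p=3,w=5): C=5, w*C=5*5=25
  Job (p=3,w=5): C=8, w*C=5*8=40
  Job (p=3,w=4): C=11, w*C=4*11=44
  Job (p=8,w=5): C=19, w*C=5*19=95
Total weighted completion time = 214

214


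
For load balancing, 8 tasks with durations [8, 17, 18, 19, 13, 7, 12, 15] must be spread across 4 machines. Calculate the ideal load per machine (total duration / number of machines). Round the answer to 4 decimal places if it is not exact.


Total processing time = 8 + 17 + 18 + 19 + 13 + 7 + 12 + 15 = 109
Number of machines = 4
Ideal balanced load = 109 / 4 = 27.25

27.25


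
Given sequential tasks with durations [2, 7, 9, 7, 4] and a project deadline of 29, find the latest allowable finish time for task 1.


LF(activity 1) = deadline - sum of successor durations
Successors: activities 2 through 5 with durations [7, 9, 7, 4]
Sum of successor durations = 27
LF = 29 - 27 = 2

2


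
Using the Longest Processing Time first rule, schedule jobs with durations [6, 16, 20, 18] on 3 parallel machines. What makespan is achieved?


Sort jobs in decreasing order (LPT): [20, 18, 16, 6]
Assign each job to the least loaded machine:
  Machine 1: jobs [20], load = 20
  Machine 2: jobs [18], load = 18
  Machine 3: jobs [16, 6], load = 22
Makespan = max load = 22

22


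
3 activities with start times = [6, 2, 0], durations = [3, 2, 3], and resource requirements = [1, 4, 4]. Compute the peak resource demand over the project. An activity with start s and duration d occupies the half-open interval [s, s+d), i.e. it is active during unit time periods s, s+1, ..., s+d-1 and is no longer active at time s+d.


Each activity i is active on [start_i, start_i + duration_i).
Compute total resource usage per time slot:
  t=0: active resources = [4], total = 4
  t=1: active resources = [4], total = 4
  t=2: active resources = [4, 4], total = 8
  t=3: active resources = [4], total = 4
  t=4: active resources = [], total = 0
  t=5: active resources = [], total = 0
  t=6: active resources = [1], total = 1
  t=7: active resources = [1], total = 1
  t=8: active resources = [1], total = 1
Peak resource demand = 8

8


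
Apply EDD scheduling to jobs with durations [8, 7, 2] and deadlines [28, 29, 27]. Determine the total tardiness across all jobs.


Sort by due date (EDD order): [(2, 27), (8, 28), (7, 29)]
Compute completion times and tardiness:
  Job 1: p=2, d=27, C=2, tardiness=max(0,2-27)=0
  Job 2: p=8, d=28, C=10, tardiness=max(0,10-28)=0
  Job 3: p=7, d=29, C=17, tardiness=max(0,17-29)=0
Total tardiness = 0

0


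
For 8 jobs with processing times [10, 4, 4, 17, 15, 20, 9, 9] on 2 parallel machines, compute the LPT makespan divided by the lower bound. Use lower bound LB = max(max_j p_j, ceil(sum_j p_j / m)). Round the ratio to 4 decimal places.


LPT order: [20, 17, 15, 10, 9, 9, 4, 4]
Machine loads after assignment: [43, 45]
LPT makespan = 45
Lower bound = max(max_job, ceil(total/2)) = max(20, 44) = 44
Ratio = 45 / 44 = 1.0227

1.0227


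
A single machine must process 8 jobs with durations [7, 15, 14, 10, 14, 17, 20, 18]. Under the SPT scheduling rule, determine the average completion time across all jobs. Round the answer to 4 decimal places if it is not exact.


Sort jobs by processing time (SPT order): [7, 10, 14, 14, 15, 17, 18, 20]
Compute completion times sequentially:
  Job 1: processing = 7, completes at 7
  Job 2: processing = 10, completes at 17
  Job 3: processing = 14, completes at 31
  Job 4: processing = 14, completes at 45
  Job 5: processing = 15, completes at 60
  Job 6: processing = 17, completes at 77
  Job 7: processing = 18, completes at 95
  Job 8: processing = 20, completes at 115
Sum of completion times = 447
Average completion time = 447/8 = 55.875

55.875


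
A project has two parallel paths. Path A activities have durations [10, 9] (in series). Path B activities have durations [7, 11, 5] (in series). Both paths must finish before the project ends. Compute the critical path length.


Path A total = 10 + 9 = 19
Path B total = 7 + 11 + 5 = 23
Critical path = longest path = max(19, 23) = 23

23


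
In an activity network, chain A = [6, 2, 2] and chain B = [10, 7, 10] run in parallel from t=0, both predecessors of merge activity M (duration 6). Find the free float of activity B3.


ES(B3) = sum of predecessors on chain B = 17
EF(B3) = ES + duration = 17 + 10 = 27
Successor of B3 is M. ES(M) = max(sum(A), sum(B)) = max(10, 27) = 27
Free float = ES(successor) - EF(current) = 27 - 27 = 0

0


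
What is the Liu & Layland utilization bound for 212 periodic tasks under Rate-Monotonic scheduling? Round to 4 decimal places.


Compute 2^(1/212) = 1.0032749130
Subtract 1: 1.0032749130 - 1 = 0.0032749130
Multiply by n: 212 * 0.0032749130 = 0.6942815560
Round to 4 dp: 0.6943

0.6943


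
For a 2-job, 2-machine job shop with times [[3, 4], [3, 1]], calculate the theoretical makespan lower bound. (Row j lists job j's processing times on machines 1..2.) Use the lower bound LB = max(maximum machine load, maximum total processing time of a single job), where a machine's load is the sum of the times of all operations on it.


Machine loads:
  Machine 1: 3 + 3 = 6
  Machine 2: 4 + 1 = 5
Max machine load = 6
Job totals:
  Job 1: 7
  Job 2: 4
Max job total = 7
Lower bound = max(6, 7) = 7

7


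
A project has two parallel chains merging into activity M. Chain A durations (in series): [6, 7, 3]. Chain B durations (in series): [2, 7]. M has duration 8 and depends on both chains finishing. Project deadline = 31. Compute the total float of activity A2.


Forward pass: ES(A2) = sum of predecessors on chain A = 6
EF = ES + duration = 6 + 7 = 13
Backward pass: LF(M) = deadline = 31; LS(M) = 31 - 8 = 23
LF(A2) = LS(M) - sum(successors on chain A) = 23 - 3 = 20
LS = LF - duration = 20 - 7 = 13
Total float = LS - ES = 13 - 6 = 7

7


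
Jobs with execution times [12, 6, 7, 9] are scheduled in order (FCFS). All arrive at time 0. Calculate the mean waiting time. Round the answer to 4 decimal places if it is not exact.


FCFS order (as given): [12, 6, 7, 9]
Waiting times:
  Job 1: wait = 0
  Job 2: wait = 12
  Job 3: wait = 18
  Job 4: wait = 25
Sum of waiting times = 55
Average waiting time = 55/4 = 13.75

13.75


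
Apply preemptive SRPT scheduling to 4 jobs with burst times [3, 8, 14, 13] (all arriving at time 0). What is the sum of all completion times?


Since all jobs arrive at t=0, SRPT equals SPT ordering.
SPT order: [3, 8, 13, 14]
Completion times:
  Job 1: p=3, C=3
  Job 2: p=8, C=11
  Job 3: p=13, C=24
  Job 4: p=14, C=38
Total completion time = 3 + 11 + 24 + 38 = 76

76


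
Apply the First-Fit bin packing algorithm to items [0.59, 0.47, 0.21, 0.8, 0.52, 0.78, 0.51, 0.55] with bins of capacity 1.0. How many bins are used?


Place items sequentially using First-Fit:
  Item 0.59 -> new Bin 1
  Item 0.47 -> new Bin 2
  Item 0.21 -> Bin 1 (now 0.8)
  Item 0.8 -> new Bin 3
  Item 0.52 -> Bin 2 (now 0.99)
  Item 0.78 -> new Bin 4
  Item 0.51 -> new Bin 5
  Item 0.55 -> new Bin 6
Total bins used = 6

6


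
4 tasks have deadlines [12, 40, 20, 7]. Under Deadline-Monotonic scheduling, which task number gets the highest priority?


Sort tasks by relative deadline (ascending):
  Task 4: deadline = 7
  Task 1: deadline = 12
  Task 3: deadline = 20
  Task 2: deadline = 40
Priority order (highest first): [4, 1, 3, 2]
Highest priority task = 4

4


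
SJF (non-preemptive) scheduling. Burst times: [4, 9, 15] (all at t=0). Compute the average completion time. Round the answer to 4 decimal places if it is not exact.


SJF order (ascending): [4, 9, 15]
Completion times:
  Job 1: burst=4, C=4
  Job 2: burst=9, C=13
  Job 3: burst=15, C=28
Average completion = 45/3 = 15.0

15.0


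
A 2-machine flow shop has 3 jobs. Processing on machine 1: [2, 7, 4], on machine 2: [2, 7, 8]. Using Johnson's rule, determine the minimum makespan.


Apply Johnson's rule:
  Group 1 (a <= b): [(1, 2, 2), (3, 4, 8), (2, 7, 7)]
  Group 2 (a > b): []
Optimal job order: [1, 3, 2]
Schedule:
  Job 1: M1 done at 2, M2 done at 4
  Job 3: M1 done at 6, M2 done at 14
  Job 2: M1 done at 13, M2 done at 21
Makespan = 21

21


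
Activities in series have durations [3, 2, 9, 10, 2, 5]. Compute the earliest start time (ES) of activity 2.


Activity 2 starts after activities 1 through 1 complete.
Predecessor durations: [3]
ES = 3 = 3

3


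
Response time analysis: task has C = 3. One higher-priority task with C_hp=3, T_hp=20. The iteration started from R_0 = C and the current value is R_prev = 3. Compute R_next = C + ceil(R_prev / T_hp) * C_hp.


R_next = C + ceil(R_prev / T_hp) * C_hp
ceil(3 / 20) = ceil(0.15) = 1
Interference = 1 * 3 = 3
R_next = 3 + 3 = 6

6


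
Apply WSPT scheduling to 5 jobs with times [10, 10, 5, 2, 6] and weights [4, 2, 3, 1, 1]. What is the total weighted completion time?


Compute p/w ratios and sort ascending (WSPT): [(5, 3), (2, 1), (10, 4), (10, 2), (6, 1)]
Compute weighted completion times:
  Job (p=5,w=3): C=5, w*C=3*5=15
  Job (p=2,w=1): C=7, w*C=1*7=7
  Job (p=10,w=4): C=17, w*C=4*17=68
  Job (p=10,w=2): C=27, w*C=2*27=54
  Job (p=6,w=1): C=33, w*C=1*33=33
Total weighted completion time = 177

177


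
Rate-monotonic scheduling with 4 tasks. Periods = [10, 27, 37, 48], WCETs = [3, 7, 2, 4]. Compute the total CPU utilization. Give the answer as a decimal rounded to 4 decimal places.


Compute individual utilizations (exact fractions):
  Task 1: C/T = 3/10 (approx. 0.3)
  Task 2: C/T = 7/27 (approx. 0.2593)
  Task 3: C/T = 2/37 (approx. 0.0541)
  Task 4: C/T = 4/48 = 1/12 (approx. 0.0833)
Total utilization U = 3/10 + 7/27 + 2/37 + 1/12 = 13919/19980
Rounded to 4 decimal places: U = 0.6966
RM (Liu & Layland) bound for 4 tasks = 0.756828; compare with U = 13919/19980 (approx. 0.696647)
U <= bound, so schedulable by RM sufficient condition.

0.6966


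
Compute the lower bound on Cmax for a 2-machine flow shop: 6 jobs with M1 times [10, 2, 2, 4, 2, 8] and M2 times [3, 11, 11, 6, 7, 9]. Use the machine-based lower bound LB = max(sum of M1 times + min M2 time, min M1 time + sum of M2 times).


LB1 = sum(M1 times) + min(M2 times) = 28 + 3 = 31
LB2 = min(M1 times) + sum(M2 times) = 2 + 47 = 49
Lower bound = max(LB1, LB2) = max(31, 49) = 49

49


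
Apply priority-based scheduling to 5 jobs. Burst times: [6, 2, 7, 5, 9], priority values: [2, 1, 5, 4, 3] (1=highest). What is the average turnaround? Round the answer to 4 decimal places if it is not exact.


Sort by priority (ascending = highest first):
Order: [(1, 2), (2, 6), (3, 9), (4, 5), (5, 7)]
Completion times:
  Priority 1, burst=2, C=2
  Priority 2, burst=6, C=8
  Priority 3, burst=9, C=17
  Priority 4, burst=5, C=22
  Priority 5, burst=7, C=29
Average turnaround = 78/5 = 15.6

15.6


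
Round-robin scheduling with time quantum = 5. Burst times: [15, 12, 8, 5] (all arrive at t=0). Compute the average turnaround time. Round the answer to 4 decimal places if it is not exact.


Time quantum = 5
Execution trace:
  J1 runs 5 units, time = 5
  J2 runs 5 units, time = 10
  J3 runs 5 units, time = 15
  J4 runs 5 units, time = 20
  J1 runs 5 units, time = 25
  J2 runs 5 units, time = 30
  J3 runs 3 units, time = 33
  J1 runs 5 units, time = 38
  J2 runs 2 units, time = 40
Finish times: [38, 40, 33, 20]
Average turnaround = 131/4 = 32.75

32.75


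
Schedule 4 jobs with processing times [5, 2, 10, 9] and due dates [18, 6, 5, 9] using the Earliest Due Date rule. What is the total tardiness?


Sort by due date (EDD order): [(10, 5), (2, 6), (9, 9), (5, 18)]
Compute completion times and tardiness:
  Job 1: p=10, d=5, C=10, tardiness=max(0,10-5)=5
  Job 2: p=2, d=6, C=12, tardiness=max(0,12-6)=6
  Job 3: p=9, d=9, C=21, tardiness=max(0,21-9)=12
  Job 4: p=5, d=18, C=26, tardiness=max(0,26-18)=8
Total tardiness = 31

31


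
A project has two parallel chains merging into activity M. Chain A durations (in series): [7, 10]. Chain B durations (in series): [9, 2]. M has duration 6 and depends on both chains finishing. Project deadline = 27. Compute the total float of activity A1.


Forward pass: ES(A1) = sum of predecessors on chain A = 0
EF = ES + duration = 0 + 7 = 7
Backward pass: LF(M) = deadline = 27; LS(M) = 27 - 6 = 21
LF(A1) = LS(M) - sum(successors on chain A) = 21 - 10 = 11
LS = LF - duration = 11 - 7 = 4
Total float = LS - ES = 4 - 0 = 4

4


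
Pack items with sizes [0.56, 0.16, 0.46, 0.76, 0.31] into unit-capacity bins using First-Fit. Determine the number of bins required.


Place items sequentially using First-Fit:
  Item 0.56 -> new Bin 1
  Item 0.16 -> Bin 1 (now 0.72)
  Item 0.46 -> new Bin 2
  Item 0.76 -> new Bin 3
  Item 0.31 -> Bin 2 (now 0.77)
Total bins used = 3

3


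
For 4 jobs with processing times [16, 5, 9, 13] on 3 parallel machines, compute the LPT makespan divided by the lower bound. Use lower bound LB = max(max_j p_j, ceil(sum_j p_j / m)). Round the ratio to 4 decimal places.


LPT order: [16, 13, 9, 5]
Machine loads after assignment: [16, 13, 14]
LPT makespan = 16
Lower bound = max(max_job, ceil(total/3)) = max(16, 15) = 16
Ratio = 16 / 16 = 1.0

1.0


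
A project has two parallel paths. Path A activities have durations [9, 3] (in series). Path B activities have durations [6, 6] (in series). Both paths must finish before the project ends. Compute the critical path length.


Path A total = 9 + 3 = 12
Path B total = 6 + 6 = 12
Critical path = longest path = max(12, 12) = 12

12


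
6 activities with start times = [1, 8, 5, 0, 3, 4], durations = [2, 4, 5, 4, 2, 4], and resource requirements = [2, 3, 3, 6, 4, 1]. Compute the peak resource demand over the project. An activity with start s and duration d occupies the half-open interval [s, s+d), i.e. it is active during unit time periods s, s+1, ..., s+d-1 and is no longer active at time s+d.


Each activity i is active on [start_i, start_i + duration_i).
Compute total resource usage per time slot:
  t=0: active resources = [6], total = 6
  t=1: active resources = [2, 6], total = 8
  t=2: active resources = [2, 6], total = 8
  t=3: active resources = [6, 4], total = 10
  t=4: active resources = [4, 1], total = 5
  t=5: active resources = [3, 1], total = 4
  t=6: active resources = [3, 1], total = 4
  t=7: active resources = [3, 1], total = 4
  t=8: active resources = [3, 3], total = 6
  t=9: active resources = [3, 3], total = 6
  t=10: active resources = [3], total = 3
  t=11: active resources = [3], total = 3
Peak resource demand = 10

10


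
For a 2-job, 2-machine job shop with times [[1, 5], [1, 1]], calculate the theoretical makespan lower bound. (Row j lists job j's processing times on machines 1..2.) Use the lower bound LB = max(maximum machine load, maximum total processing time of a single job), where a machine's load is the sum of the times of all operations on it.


Machine loads:
  Machine 1: 1 + 1 = 2
  Machine 2: 5 + 1 = 6
Max machine load = 6
Job totals:
  Job 1: 6
  Job 2: 2
Max job total = 6
Lower bound = max(6, 6) = 6

6


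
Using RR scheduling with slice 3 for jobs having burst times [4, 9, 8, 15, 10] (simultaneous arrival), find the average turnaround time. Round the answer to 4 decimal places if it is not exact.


Time quantum = 3
Execution trace:
  J1 runs 3 units, time = 3
  J2 runs 3 units, time = 6
  J3 runs 3 units, time = 9
  J4 runs 3 units, time = 12
  J5 runs 3 units, time = 15
  J1 runs 1 units, time = 16
  J2 runs 3 units, time = 19
  J3 runs 3 units, time = 22
  J4 runs 3 units, time = 25
  J5 runs 3 units, time = 28
  J2 runs 3 units, time = 31
  J3 runs 2 units, time = 33
  J4 runs 3 units, time = 36
  J5 runs 3 units, time = 39
  J4 runs 3 units, time = 42
  J5 runs 1 units, time = 43
  J4 runs 3 units, time = 46
Finish times: [16, 31, 33, 46, 43]
Average turnaround = 169/5 = 33.8

33.8


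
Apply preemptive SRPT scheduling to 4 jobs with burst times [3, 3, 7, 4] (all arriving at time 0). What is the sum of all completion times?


Since all jobs arrive at t=0, SRPT equals SPT ordering.
SPT order: [3, 3, 4, 7]
Completion times:
  Job 1: p=3, C=3
  Job 2: p=3, C=6
  Job 3: p=4, C=10
  Job 4: p=7, C=17
Total completion time = 3 + 6 + 10 + 17 = 36

36


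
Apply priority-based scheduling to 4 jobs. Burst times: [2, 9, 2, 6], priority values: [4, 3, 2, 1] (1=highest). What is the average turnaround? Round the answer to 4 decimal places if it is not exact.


Sort by priority (ascending = highest first):
Order: [(1, 6), (2, 2), (3, 9), (4, 2)]
Completion times:
  Priority 1, burst=6, C=6
  Priority 2, burst=2, C=8
  Priority 3, burst=9, C=17
  Priority 4, burst=2, C=19
Average turnaround = 50/4 = 12.5

12.5


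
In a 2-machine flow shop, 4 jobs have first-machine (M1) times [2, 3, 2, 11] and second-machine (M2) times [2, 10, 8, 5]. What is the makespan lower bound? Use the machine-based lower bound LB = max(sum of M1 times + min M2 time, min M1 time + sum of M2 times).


LB1 = sum(M1 times) + min(M2 times) = 18 + 2 = 20
LB2 = min(M1 times) + sum(M2 times) = 2 + 25 = 27
Lower bound = max(LB1, LB2) = max(20, 27) = 27

27


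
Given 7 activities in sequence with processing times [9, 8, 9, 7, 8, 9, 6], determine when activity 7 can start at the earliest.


Activity 7 starts after activities 1 through 6 complete.
Predecessor durations: [9, 8, 9, 7, 8, 9]
ES = 9 + 8 + 9 + 7 + 8 + 9 = 50

50


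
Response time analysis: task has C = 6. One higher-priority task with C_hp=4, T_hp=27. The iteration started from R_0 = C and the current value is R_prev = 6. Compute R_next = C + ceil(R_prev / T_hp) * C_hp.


R_next = C + ceil(R_prev / T_hp) * C_hp
ceil(6 / 27) = ceil(0.2222) = 1
Interference = 1 * 4 = 4
R_next = 6 + 4 = 10

10


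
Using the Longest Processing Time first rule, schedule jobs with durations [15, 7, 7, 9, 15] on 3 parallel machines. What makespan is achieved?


Sort jobs in decreasing order (LPT): [15, 15, 9, 7, 7]
Assign each job to the least loaded machine:
  Machine 1: jobs [15, 7], load = 22
  Machine 2: jobs [15], load = 15
  Machine 3: jobs [9, 7], load = 16
Makespan = max load = 22

22


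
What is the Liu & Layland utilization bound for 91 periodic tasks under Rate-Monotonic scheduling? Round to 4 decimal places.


Compute 2^(1/91) = 1.0076460851
Subtract 1: 1.0076460851 - 1 = 0.0076460851
Multiply by n: 91 * 0.0076460851 = 0.6957937441
Round to 4 dp: 0.6958

0.6958


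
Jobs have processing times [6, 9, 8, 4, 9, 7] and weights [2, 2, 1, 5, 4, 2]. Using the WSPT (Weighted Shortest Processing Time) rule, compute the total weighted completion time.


Compute p/w ratios and sort ascending (WSPT): [(4, 5), (9, 4), (6, 2), (7, 2), (9, 2), (8, 1)]
Compute weighted completion times:
  Job (p=4,w=5): C=4, w*C=5*4=20
  Job (p=9,w=4): C=13, w*C=4*13=52
  Job (p=6,w=2): C=19, w*C=2*19=38
  Job (p=7,w=2): C=26, w*C=2*26=52
  Job (p=9,w=2): C=35, w*C=2*35=70
  Job (p=8,w=1): C=43, w*C=1*43=43
Total weighted completion time = 275

275


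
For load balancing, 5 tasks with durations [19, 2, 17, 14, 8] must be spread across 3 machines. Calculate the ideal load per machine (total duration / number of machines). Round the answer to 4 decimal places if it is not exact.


Total processing time = 19 + 2 + 17 + 14 + 8 = 60
Number of machines = 3
Ideal balanced load = 60 / 3 = 20.0

20.0


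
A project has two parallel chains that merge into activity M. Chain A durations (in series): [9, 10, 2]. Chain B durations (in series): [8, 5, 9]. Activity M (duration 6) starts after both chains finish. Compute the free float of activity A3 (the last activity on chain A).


ES(A3) = sum of predecessors on chain A = 19
EF(A3) = ES + duration = 19 + 2 = 21
Successor of A3 is M. ES(M) = max(sum(A), sum(B)) = max(21, 22) = 22
Free float = ES(successor) - EF(current) = 22 - 21 = 1

1


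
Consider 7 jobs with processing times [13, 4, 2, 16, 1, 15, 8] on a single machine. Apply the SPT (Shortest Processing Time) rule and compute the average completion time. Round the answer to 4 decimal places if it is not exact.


Sort jobs by processing time (SPT order): [1, 2, 4, 8, 13, 15, 16]
Compute completion times sequentially:
  Job 1: processing = 1, completes at 1
  Job 2: processing = 2, completes at 3
  Job 3: processing = 4, completes at 7
  Job 4: processing = 8, completes at 15
  Job 5: processing = 13, completes at 28
  Job 6: processing = 15, completes at 43
  Job 7: processing = 16, completes at 59
Sum of completion times = 156
Average completion time = 156/7 = 22.2857

22.2857


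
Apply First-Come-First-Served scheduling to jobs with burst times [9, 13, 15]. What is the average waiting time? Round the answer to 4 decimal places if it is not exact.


FCFS order (as given): [9, 13, 15]
Waiting times:
  Job 1: wait = 0
  Job 2: wait = 9
  Job 3: wait = 22
Sum of waiting times = 31
Average waiting time = 31/3 = 10.3333

10.3333


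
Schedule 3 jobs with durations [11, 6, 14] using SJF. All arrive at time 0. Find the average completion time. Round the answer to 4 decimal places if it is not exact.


SJF order (ascending): [6, 11, 14]
Completion times:
  Job 1: burst=6, C=6
  Job 2: burst=11, C=17
  Job 3: burst=14, C=31
Average completion = 54/3 = 18.0

18.0


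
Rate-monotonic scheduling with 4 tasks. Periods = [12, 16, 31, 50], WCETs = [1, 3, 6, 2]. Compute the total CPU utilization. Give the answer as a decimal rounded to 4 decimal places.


Compute individual utilizations (exact fractions):
  Task 1: C/T = 1/12 (approx. 0.0833)
  Task 2: C/T = 3/16 (approx. 0.1875)
  Task 3: C/T = 6/31 (approx. 0.1935)
  Task 4: C/T = 2/50 = 1/25 (approx. 0.04)
Total utilization U = 1/12 + 3/16 + 6/31 + 1/25 = 18763/37200
Rounded to 4 decimal places: U = 0.5044
RM (Liu & Layland) bound for 4 tasks = 0.756828; compare with U = 18763/37200 (approx. 0.504382)
U <= bound, so schedulable by RM sufficient condition.

0.5044


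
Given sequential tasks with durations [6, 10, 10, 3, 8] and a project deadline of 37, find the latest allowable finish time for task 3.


LF(activity 3) = deadline - sum of successor durations
Successors: activities 4 through 5 with durations [3, 8]
Sum of successor durations = 11
LF = 37 - 11 = 26

26


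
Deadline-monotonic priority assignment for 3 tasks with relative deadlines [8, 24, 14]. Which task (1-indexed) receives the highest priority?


Sort tasks by relative deadline (ascending):
  Task 1: deadline = 8
  Task 3: deadline = 14
  Task 2: deadline = 24
Priority order (highest first): [1, 3, 2]
Highest priority task = 1

1


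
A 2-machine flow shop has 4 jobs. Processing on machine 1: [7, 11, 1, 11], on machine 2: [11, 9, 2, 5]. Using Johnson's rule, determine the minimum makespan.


Apply Johnson's rule:
  Group 1 (a <= b): [(3, 1, 2), (1, 7, 11)]
  Group 2 (a > b): [(2, 11, 9), (4, 11, 5)]
Optimal job order: [3, 1, 2, 4]
Schedule:
  Job 3: M1 done at 1, M2 done at 3
  Job 1: M1 done at 8, M2 done at 19
  Job 2: M1 done at 19, M2 done at 28
  Job 4: M1 done at 30, M2 done at 35
Makespan = 35

35


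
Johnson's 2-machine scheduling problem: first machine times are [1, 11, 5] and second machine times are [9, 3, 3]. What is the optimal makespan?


Apply Johnson's rule:
  Group 1 (a <= b): [(1, 1, 9)]
  Group 2 (a > b): [(2, 11, 3), (3, 5, 3)]
Optimal job order: [1, 2, 3]
Schedule:
  Job 1: M1 done at 1, M2 done at 10
  Job 2: M1 done at 12, M2 done at 15
  Job 3: M1 done at 17, M2 done at 20
Makespan = 20

20


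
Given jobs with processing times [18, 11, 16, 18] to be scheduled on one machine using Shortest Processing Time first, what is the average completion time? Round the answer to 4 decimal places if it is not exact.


Sort jobs by processing time (SPT order): [11, 16, 18, 18]
Compute completion times sequentially:
  Job 1: processing = 11, completes at 11
  Job 2: processing = 16, completes at 27
  Job 3: processing = 18, completes at 45
  Job 4: processing = 18, completes at 63
Sum of completion times = 146
Average completion time = 146/4 = 36.5

36.5


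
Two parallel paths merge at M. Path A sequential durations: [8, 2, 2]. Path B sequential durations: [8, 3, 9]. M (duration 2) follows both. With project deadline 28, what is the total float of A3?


Forward pass: ES(A3) = sum of predecessors on chain A = 10
EF = ES + duration = 10 + 2 = 12
Backward pass: LF(M) = deadline = 28; LS(M) = 28 - 2 = 26
LF(A3) = LS(M) - sum(successors on chain A) = 26 - 0 = 26
LS = LF - duration = 26 - 2 = 24
Total float = LS - ES = 24 - 10 = 14

14


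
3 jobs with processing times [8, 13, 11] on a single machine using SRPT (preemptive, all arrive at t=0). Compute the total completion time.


Since all jobs arrive at t=0, SRPT equals SPT ordering.
SPT order: [8, 11, 13]
Completion times:
  Job 1: p=8, C=8
  Job 2: p=11, C=19
  Job 3: p=13, C=32
Total completion time = 8 + 19 + 32 = 59

59


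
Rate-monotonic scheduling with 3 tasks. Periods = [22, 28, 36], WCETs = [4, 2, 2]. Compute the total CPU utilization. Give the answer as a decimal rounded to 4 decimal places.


Compute individual utilizations (exact fractions):
  Task 1: C/T = 4/22 = 2/11 (approx. 0.1818)
  Task 2: C/T = 2/28 = 1/14 (approx. 0.0714)
  Task 3: C/T = 2/36 = 1/18 (approx. 0.0556)
Total utilization U = 2/11 + 1/14 + 1/18 = 214/693
Rounded to 4 decimal places: U = 0.3088
RM (Liu & Layland) bound for 3 tasks = 0.779763; compare with U = 214/693 (approx. 0.308802)
U <= bound, so schedulable by RM sufficient condition.

0.3088


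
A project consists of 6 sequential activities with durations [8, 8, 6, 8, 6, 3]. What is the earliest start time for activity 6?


Activity 6 starts after activities 1 through 5 complete.
Predecessor durations: [8, 8, 6, 8, 6]
ES = 8 + 8 + 6 + 8 + 6 = 36

36


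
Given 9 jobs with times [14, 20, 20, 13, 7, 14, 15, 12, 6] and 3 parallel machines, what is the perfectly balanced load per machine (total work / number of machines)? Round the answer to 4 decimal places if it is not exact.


Total processing time = 14 + 20 + 20 + 13 + 7 + 14 + 15 + 12 + 6 = 121
Number of machines = 3
Ideal balanced load = 121 / 3 = 40.3333

40.3333


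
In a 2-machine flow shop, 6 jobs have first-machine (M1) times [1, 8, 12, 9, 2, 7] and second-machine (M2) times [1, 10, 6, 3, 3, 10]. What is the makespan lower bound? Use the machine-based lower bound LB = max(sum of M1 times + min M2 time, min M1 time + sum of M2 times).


LB1 = sum(M1 times) + min(M2 times) = 39 + 1 = 40
LB2 = min(M1 times) + sum(M2 times) = 1 + 33 = 34
Lower bound = max(LB1, LB2) = max(40, 34) = 40

40


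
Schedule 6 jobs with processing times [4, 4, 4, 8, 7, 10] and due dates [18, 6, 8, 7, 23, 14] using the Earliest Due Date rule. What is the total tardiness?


Sort by due date (EDD order): [(4, 6), (8, 7), (4, 8), (10, 14), (4, 18), (7, 23)]
Compute completion times and tardiness:
  Job 1: p=4, d=6, C=4, tardiness=max(0,4-6)=0
  Job 2: p=8, d=7, C=12, tardiness=max(0,12-7)=5
  Job 3: p=4, d=8, C=16, tardiness=max(0,16-8)=8
  Job 4: p=10, d=14, C=26, tardiness=max(0,26-14)=12
  Job 5: p=4, d=18, C=30, tardiness=max(0,30-18)=12
  Job 6: p=7, d=23, C=37, tardiness=max(0,37-23)=14
Total tardiness = 51

51


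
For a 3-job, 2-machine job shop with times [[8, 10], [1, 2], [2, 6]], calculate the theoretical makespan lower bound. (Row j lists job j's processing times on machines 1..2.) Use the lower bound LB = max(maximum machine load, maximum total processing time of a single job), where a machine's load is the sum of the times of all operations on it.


Machine loads:
  Machine 1: 8 + 1 + 2 = 11
  Machine 2: 10 + 2 + 6 = 18
Max machine load = 18
Job totals:
  Job 1: 18
  Job 2: 3
  Job 3: 8
Max job total = 18
Lower bound = max(18, 18) = 18

18


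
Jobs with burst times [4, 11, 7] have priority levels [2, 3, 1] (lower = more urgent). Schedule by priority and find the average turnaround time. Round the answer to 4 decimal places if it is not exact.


Sort by priority (ascending = highest first):
Order: [(1, 7), (2, 4), (3, 11)]
Completion times:
  Priority 1, burst=7, C=7
  Priority 2, burst=4, C=11
  Priority 3, burst=11, C=22
Average turnaround = 40/3 = 13.3333

13.3333


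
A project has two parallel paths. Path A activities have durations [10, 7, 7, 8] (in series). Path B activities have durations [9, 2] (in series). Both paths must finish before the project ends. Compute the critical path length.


Path A total = 10 + 7 + 7 + 8 = 32
Path B total = 9 + 2 = 11
Critical path = longest path = max(32, 11) = 32

32


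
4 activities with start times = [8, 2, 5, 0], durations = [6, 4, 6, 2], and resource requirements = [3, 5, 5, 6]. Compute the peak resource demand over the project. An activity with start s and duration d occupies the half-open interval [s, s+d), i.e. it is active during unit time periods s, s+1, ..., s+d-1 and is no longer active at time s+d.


Each activity i is active on [start_i, start_i + duration_i).
Compute total resource usage per time slot:
  t=0: active resources = [6], total = 6
  t=1: active resources = [6], total = 6
  t=2: active resources = [5], total = 5
  t=3: active resources = [5], total = 5
  t=4: active resources = [5], total = 5
  t=5: active resources = [5, 5], total = 10
  t=6: active resources = [5], total = 5
  t=7: active resources = [5], total = 5
  t=8: active resources = [3, 5], total = 8
  t=9: active resources = [3, 5], total = 8
  t=10: active resources = [3, 5], total = 8
  t=11: active resources = [3], total = 3
  t=12: active resources = [3], total = 3
  t=13: active resources = [3], total = 3
Peak resource demand = 10

10


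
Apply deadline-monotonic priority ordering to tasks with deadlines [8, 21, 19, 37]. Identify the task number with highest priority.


Sort tasks by relative deadline (ascending):
  Task 1: deadline = 8
  Task 3: deadline = 19
  Task 2: deadline = 21
  Task 4: deadline = 37
Priority order (highest first): [1, 3, 2, 4]
Highest priority task = 1

1


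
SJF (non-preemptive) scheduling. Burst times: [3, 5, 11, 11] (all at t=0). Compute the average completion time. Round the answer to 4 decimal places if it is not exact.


SJF order (ascending): [3, 5, 11, 11]
Completion times:
  Job 1: burst=3, C=3
  Job 2: burst=5, C=8
  Job 3: burst=11, C=19
  Job 4: burst=11, C=30
Average completion = 60/4 = 15.0

15.0
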